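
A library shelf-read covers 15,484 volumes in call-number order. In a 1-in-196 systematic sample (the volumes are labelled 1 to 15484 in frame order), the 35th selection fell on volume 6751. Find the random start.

k = 196
r = 6751 − (35−1)×196 = 6751 − 6664 = 87

87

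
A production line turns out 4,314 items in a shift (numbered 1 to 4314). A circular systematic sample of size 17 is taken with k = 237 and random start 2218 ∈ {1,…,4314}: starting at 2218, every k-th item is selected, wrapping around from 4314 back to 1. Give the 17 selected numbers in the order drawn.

Selection 1: 2218
Selection 2: 2218 + 237 = 2455
Selection 3: 2455 + 237 = 2692
Selection 4: 2692 + 237 = 2929
Selection 5: 2929 + 237 = 3166
Selection 6: 3166 + 237 = 3403
Selection 7: 3403 + 237 = 3640
Selection 8: 3640 + 237 = 3877
Selection 9: 3877 + 237 = 4114
Selection 10: 4114 + 237 = 4351 → 4351 − 4314 = 37
Selection 11: 37 + 237 = 274
Selection 12: 274 + 237 = 511
Selection 13: 511 + 237 = 748
Selection 14: 748 + 237 = 985
Selection 15: 985 + 237 = 1222
Selection 16: 1222 + 237 = 1459
Selection 17: 1459 + 237 = 1696

2218, 2455, 2692, 2929, 3166, 3403, 3640, 3877, 4114, 37, 274, 511, 748, 985, 1222, 1459, 1696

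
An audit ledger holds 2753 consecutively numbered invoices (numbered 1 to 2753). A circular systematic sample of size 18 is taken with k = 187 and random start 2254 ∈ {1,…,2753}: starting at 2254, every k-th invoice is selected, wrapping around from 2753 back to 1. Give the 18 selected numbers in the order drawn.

Selection 1: 2254
Selection 2: 2254 + 187 = 2441
Selection 3: 2441 + 187 = 2628
Selection 4: 2628 + 187 = 2815 → 2815 − 2753 = 62
Selection 5: 62 + 187 = 249
Selection 6: 249 + 187 = 436
Selection 7: 436 + 187 = 623
Selection 8: 623 + 187 = 810
Selection 9: 810 + 187 = 997
Selection 10: 997 + 187 = 1184
Selection 11: 1184 + 187 = 1371
Selection 12: 1371 + 187 = 1558
Selection 13: 1558 + 187 = 1745
Selection 14: 1745 + 187 = 1932
Selection 15: 1932 + 187 = 2119
Selection 16: 2119 + 187 = 2306
Selection 17: 2306 + 187 = 2493
Selection 18: 2493 + 187 = 2680

2254, 2441, 2628, 62, 249, 436, 623, 810, 997, 1184, 1371, 1558, 1745, 1932, 2119, 2306, 2493, 2680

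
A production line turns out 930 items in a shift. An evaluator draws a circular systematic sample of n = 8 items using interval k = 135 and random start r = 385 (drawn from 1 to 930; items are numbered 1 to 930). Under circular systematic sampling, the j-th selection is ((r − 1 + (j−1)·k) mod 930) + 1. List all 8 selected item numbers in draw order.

385, 520, 655, 790, 925, 130, 265, 400

Selection 1: 385
Selection 2: 385 + 135 = 520
Selection 3: 520 + 135 = 655
Selection 4: 655 + 135 = 790
Selection 5: 790 + 135 = 925
Selection 6: 925 + 135 = 1060 → 1060 − 930 = 130
Selection 7: 130 + 135 = 265
Selection 8: 265 + 135 = 400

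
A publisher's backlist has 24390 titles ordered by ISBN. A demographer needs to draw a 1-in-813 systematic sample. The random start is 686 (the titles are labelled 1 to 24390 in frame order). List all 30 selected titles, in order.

686, 1499, 2312, 3125, 3938, 4751, 5564, 6377, 7190, 8003, 8816, 9629, 10442, 11255, 12068, 12881, 13694, 14507, 15320, 16133, 16946, 17759, 18572, 19385, 20198, 21011, 21824, 22637, 23450, 24263

title 1: 686
title 2: 686 + 813 = 1499
title 3: 1499 + 813 = 2312
title 4: 2312 + 813 = 3125
title 5: 3125 + 813 = 3938
title 6: 3938 + 813 = 4751
title 7: 4751 + 813 = 5564
title 8: 5564 + 813 = 6377
title 9: 6377 + 813 = 7190
title 10: 7190 + 813 = 8003
title 11: 8003 + 813 = 8816
title 12: 8816 + 813 = 9629
title 13: 9629 + 813 = 10442
title 14: 10442 + 813 = 11255
title 15: 11255 + 813 = 12068
title 16: 12068 + 813 = 12881
title 17: 12881 + 813 = 13694
title 18: 13694 + 813 = 14507
title 19: 14507 + 813 = 15320
title 20: 15320 + 813 = 16133
title 21: 16133 + 813 = 16946
title 22: 16946 + 813 = 17759
title 23: 17759 + 813 = 18572
title 24: 18572 + 813 = 19385
title 25: 19385 + 813 = 20198
title 26: 20198 + 813 = 21011
title 27: 21011 + 813 = 21824
title 28: 21824 + 813 = 22637
title 29: 22637 + 813 = 23450
title 30: 23450 + 813 = 24263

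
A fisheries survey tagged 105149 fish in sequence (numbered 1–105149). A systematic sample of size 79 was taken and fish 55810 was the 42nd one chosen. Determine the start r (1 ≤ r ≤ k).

k = 105149/79 = 1331
r = 55810 − (42−1)×1331 = 55810 − 54571 = 1239

1239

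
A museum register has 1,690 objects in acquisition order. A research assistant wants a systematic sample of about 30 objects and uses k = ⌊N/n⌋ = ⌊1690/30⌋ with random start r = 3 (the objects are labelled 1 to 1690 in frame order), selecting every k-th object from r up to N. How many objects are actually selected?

31

k = ⌊1690/30⌋ = 56
Achieved size = ⌊(1690 − 3)/56⌋ + 1 = ⌊1687/56⌋ + 1 = 30 + 1 = 31
(last selection: 3 + 30×56 = 1683 ≤ 1690; next would be 1739 > 1690)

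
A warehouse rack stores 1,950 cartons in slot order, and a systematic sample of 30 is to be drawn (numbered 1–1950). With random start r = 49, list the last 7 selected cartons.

k = N/n = 1950/30 = 65
24th selection = 49 + 23×65 = 1544
25th: 1544 + 65 = 1609
26th: 1609 + 65 = 1674
27th: 1674 + 65 = 1739
28th: 1739 + 65 = 1804
29th: 1804 + 65 = 1869
30th: 1869 + 65 = 1934

1544, 1609, 1674, 1739, 1804, 1869, 1934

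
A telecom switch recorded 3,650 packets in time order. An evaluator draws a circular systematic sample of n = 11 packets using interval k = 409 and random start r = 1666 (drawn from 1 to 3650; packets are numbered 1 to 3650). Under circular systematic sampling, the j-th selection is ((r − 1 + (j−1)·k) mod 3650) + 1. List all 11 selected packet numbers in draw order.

Selection 1: 1666
Selection 2: 1666 + 409 = 2075
Selection 3: 2075 + 409 = 2484
Selection 4: 2484 + 409 = 2893
Selection 5: 2893 + 409 = 3302
Selection 6: 3302 + 409 = 3711 → 3711 − 3650 = 61
Selection 7: 61 + 409 = 470
Selection 8: 470 + 409 = 879
Selection 9: 879 + 409 = 1288
Selection 10: 1288 + 409 = 1697
Selection 11: 1697 + 409 = 2106

1666, 2075, 2484, 2893, 3302, 61, 470, 879, 1288, 1697, 2106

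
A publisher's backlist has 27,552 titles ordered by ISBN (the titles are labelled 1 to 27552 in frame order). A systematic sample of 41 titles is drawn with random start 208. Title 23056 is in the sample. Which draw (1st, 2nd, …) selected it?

k = 27552/41 = 672
position = (23056 − 208)/672 + 1 = 22848/672 + 1 = 34 + 1 = 35

35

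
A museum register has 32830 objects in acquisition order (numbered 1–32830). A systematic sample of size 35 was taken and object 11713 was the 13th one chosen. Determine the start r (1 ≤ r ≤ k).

k = 32830/35 = 938
r = 11713 − (13−1)×938 = 11713 − 11256 = 457

457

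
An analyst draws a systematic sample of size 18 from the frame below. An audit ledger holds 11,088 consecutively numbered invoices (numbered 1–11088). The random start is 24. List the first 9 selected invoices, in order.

24, 640, 1256, 1872, 2488, 3104, 3720, 4336, 4952

k = N/n = 11088/18 = 616
invoice 1: 24
invoice 2: 24 + 616 = 640
invoice 3: 640 + 616 = 1256
invoice 4: 1256 + 616 = 1872
invoice 5: 1872 + 616 = 2488
invoice 6: 2488 + 616 = 3104
invoice 7: 3104 + 616 = 3720
invoice 8: 3720 + 616 = 4336
invoice 9: 4336 + 616 = 4952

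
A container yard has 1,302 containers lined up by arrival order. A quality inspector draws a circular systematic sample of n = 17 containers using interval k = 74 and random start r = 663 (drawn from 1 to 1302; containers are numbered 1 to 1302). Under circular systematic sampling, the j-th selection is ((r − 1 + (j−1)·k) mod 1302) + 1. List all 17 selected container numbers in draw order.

663, 737, 811, 885, 959, 1033, 1107, 1181, 1255, 27, 101, 175, 249, 323, 397, 471, 545

Selection 1: 663
Selection 2: 663 + 74 = 737
Selection 3: 737 + 74 = 811
Selection 4: 811 + 74 = 885
Selection 5: 885 + 74 = 959
Selection 6: 959 + 74 = 1033
Selection 7: 1033 + 74 = 1107
Selection 8: 1107 + 74 = 1181
Selection 9: 1181 + 74 = 1255
Selection 10: 1255 + 74 = 1329 → 1329 − 1302 = 27
Selection 11: 27 + 74 = 101
Selection 12: 101 + 74 = 175
Selection 13: 175 + 74 = 249
Selection 14: 249 + 74 = 323
Selection 15: 323 + 74 = 397
Selection 16: 397 + 74 = 471
Selection 17: 471 + 74 = 545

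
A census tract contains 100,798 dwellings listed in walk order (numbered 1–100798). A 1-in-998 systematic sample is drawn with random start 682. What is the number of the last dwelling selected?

k = 998
101st selection = r + (101−1)·k = 682 + 100×998 = 682 + 99800 = 100482

100482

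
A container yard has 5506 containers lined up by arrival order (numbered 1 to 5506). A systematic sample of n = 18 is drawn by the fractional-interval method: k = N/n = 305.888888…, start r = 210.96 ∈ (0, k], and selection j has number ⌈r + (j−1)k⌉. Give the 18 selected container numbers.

j=1: r + 0k = 210.96 → ⌈·⌉ = 211
j=2: r + 1k = 516.848888… → ⌈·⌉ = 517
j=3: r + 2k = 822.737777… → ⌈·⌉ = 823
j=4: r + 3k = 1128.626666… → ⌈·⌉ = 1129
j=5: r + 4k = 1434.515555… → ⌈·⌉ = 1435
j=6: r + 5k = 1740.404444… → ⌈·⌉ = 1741
j=7: r + 6k = 2046.293333… → ⌈·⌉ = 2047
j=8: r + 7k = 2352.182222… → ⌈·⌉ = 2353
j=9: r + 8k = 2658.071111… → ⌈·⌉ = 2659
j=10: r + 9k = 2963.96 → ⌈·⌉ = 2964
j=11: r + 10k = 3269.848888… → ⌈·⌉ = 3270
j=12: r + 11k = 3575.737777… → ⌈·⌉ = 3576
j=13: r + 12k = 3881.626666… → ⌈·⌉ = 3882
j=14: r + 13k = 4187.515555… → ⌈·⌉ = 4188
j=15: r + 14k = 4493.404444… → ⌈·⌉ = 4494
j=16: r + 15k = 4799.293333… → ⌈·⌉ = 4800
j=17: r + 16k = 5105.182222… → ⌈·⌉ = 5106
j=18: r + 17k = 5411.071111… → ⌈·⌉ = 5412

211, 517, 823, 1129, 1435, 1741, 2047, 2353, 2659, 2964, 3270, 3576, 3882, 4188, 4494, 4800, 5106, 5412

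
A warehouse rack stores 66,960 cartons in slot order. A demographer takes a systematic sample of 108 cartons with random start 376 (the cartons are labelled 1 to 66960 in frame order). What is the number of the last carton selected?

k = 66960/108 = 620
108th selection = r + (108−1)·k = 376 + 107×620 = 376 + 66340 = 66716

66716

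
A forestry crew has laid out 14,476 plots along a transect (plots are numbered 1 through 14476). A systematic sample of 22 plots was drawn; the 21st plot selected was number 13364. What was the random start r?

k = 14476/22 = 658
r = 13364 − (21−1)×658 = 13364 − 13160 = 204

204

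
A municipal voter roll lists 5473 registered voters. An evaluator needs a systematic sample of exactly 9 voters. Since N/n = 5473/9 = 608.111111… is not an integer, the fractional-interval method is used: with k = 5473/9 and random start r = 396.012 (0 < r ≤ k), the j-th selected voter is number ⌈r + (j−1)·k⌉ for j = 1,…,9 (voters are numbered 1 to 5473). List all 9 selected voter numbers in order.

j=1: r + 0k = 396.012 → ⌈·⌉ = 397
j=2: r + 1k = 1004.123111… → ⌈·⌉ = 1005
j=3: r + 2k = 1612.234222… → ⌈·⌉ = 1613
j=4: r + 3k = 2220.345333… → ⌈·⌉ = 2221
j=5: r + 4k = 2828.456444… → ⌈·⌉ = 2829
j=6: r + 5k = 3436.567555… → ⌈·⌉ = 3437
j=7: r + 6k = 4044.678666… → ⌈·⌉ = 4045
j=8: r + 7k = 4652.789777… → ⌈·⌉ = 4653
j=9: r + 8k = 5260.900888… → ⌈·⌉ = 5261

397, 1005, 1613, 2221, 2829, 3437, 4045, 4653, 5261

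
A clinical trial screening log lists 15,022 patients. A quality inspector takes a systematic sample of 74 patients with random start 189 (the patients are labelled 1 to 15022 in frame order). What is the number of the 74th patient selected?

15008

k = 15022/74 = 203
74th selection = r + (74−1)·k = 189 + 73×203 = 189 + 14819 = 15008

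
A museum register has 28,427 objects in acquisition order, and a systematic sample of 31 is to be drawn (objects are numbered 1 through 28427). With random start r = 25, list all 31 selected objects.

25, 942, 1859, 2776, 3693, 4610, 5527, 6444, 7361, 8278, 9195, 10112, 11029, 11946, 12863, 13780, 14697, 15614, 16531, 17448, 18365, 19282, 20199, 21116, 22033, 22950, 23867, 24784, 25701, 26618, 27535

k = N/n = 28427/31 = 917
object 1: 25
object 2: 25 + 917 = 942
object 3: 942 + 917 = 1859
object 4: 1859 + 917 = 2776
object 5: 2776 + 917 = 3693
object 6: 3693 + 917 = 4610
object 7: 4610 + 917 = 5527
object 8: 5527 + 917 = 6444
object 9: 6444 + 917 = 7361
object 10: 7361 + 917 = 8278
object 11: 8278 + 917 = 9195
object 12: 9195 + 917 = 10112
object 13: 10112 + 917 = 11029
object 14: 11029 + 917 = 11946
object 15: 11946 + 917 = 12863
object 16: 12863 + 917 = 13780
object 17: 13780 + 917 = 14697
object 18: 14697 + 917 = 15614
object 19: 15614 + 917 = 16531
object 20: 16531 + 917 = 17448
object 21: 17448 + 917 = 18365
object 22: 18365 + 917 = 19282
object 23: 19282 + 917 = 20199
object 24: 20199 + 917 = 21116
object 25: 21116 + 917 = 22033
object 26: 22033 + 917 = 22950
object 27: 22950 + 917 = 23867
object 28: 23867 + 917 = 24784
object 29: 24784 + 917 = 25701
object 30: 25701 + 917 = 26618
object 31: 26618 + 917 = 27535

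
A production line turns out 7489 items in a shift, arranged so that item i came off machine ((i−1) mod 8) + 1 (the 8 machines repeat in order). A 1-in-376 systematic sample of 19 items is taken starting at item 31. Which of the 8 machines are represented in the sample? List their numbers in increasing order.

7

Consecutive selections differ by k = 376, so their machine numbers differ by 376 mod 8 = 0.
gcd(376, 8) = 8, so the sample visits 8/8 = 1 distinct residues mod 8.
Start 31 is machine 7; the machines hit are 7.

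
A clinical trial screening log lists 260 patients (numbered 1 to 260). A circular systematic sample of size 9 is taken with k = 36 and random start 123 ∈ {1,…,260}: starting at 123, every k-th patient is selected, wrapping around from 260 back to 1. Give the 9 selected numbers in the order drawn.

Selection 1: 123
Selection 2: 123 + 36 = 159
Selection 3: 159 + 36 = 195
Selection 4: 195 + 36 = 231
Selection 5: 231 + 36 = 267 → 267 − 260 = 7
Selection 6: 7 + 36 = 43
Selection 7: 43 + 36 = 79
Selection 8: 79 + 36 = 115
Selection 9: 115 + 36 = 151

123, 159, 195, 231, 7, 43, 79, 115, 151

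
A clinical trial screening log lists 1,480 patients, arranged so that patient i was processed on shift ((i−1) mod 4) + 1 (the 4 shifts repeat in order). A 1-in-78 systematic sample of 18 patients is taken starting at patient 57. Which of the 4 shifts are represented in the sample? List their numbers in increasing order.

1, 3

Consecutive selections differ by k = 78, so their shift numbers differ by 78 mod 4 = 2.
gcd(78, 4) = 2, so the sample visits 4/2 = 2 distinct residues mod 4.
Start 57 is shift 1; the shifts hit are 1, 3.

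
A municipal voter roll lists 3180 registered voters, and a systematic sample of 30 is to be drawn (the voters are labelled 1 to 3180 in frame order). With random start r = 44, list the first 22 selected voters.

k = N/n = 3180/30 = 106
voter 1: 44
voter 2: 44 + 106 = 150
voter 3: 150 + 106 = 256
voter 4: 256 + 106 = 362
voter 5: 362 + 106 = 468
voter 6: 468 + 106 = 574
voter 7: 574 + 106 = 680
voter 8: 680 + 106 = 786
voter 9: 786 + 106 = 892
voter 10: 892 + 106 = 998
voter 11: 998 + 106 = 1104
voter 12: 1104 + 106 = 1210
voter 13: 1210 + 106 = 1316
voter 14: 1316 + 106 = 1422
voter 15: 1422 + 106 = 1528
voter 16: 1528 + 106 = 1634
voter 17: 1634 + 106 = 1740
voter 18: 1740 + 106 = 1846
voter 19: 1846 + 106 = 1952
voter 20: 1952 + 106 = 2058
voter 21: 2058 + 106 = 2164
voter 22: 2164 + 106 = 2270

44, 150, 256, 362, 468, 574, 680, 786, 892, 998, 1104, 1210, 1316, 1422, 1528, 1634, 1740, 1846, 1952, 2058, 2164, 2270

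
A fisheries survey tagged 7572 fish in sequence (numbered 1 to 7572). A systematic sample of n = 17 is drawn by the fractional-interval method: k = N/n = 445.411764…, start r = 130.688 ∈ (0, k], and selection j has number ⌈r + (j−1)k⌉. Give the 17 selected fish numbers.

131, 577, 1022, 1467, 1913, 2358, 2804, 3249, 3694, 4140, 4585, 5031, 5476, 5922, 6367, 6812, 7258

j=1: r + 0k = 130.688 → ⌈·⌉ = 131
j=2: r + 1k = 576.099764… → ⌈·⌉ = 577
j=3: r + 2k = 1021.511529… → ⌈·⌉ = 1022
j=4: r + 3k = 1466.923294… → ⌈·⌉ = 1467
j=5: r + 4k = 1912.335058… → ⌈·⌉ = 1913
j=6: r + 5k = 2357.746823… → ⌈·⌉ = 2358
j=7: r + 6k = 2803.158588… → ⌈·⌉ = 2804
j=8: r + 7k = 3248.570352… → ⌈·⌉ = 3249
j=9: r + 8k = 3693.982117… → ⌈·⌉ = 3694
j=10: r + 9k = 4139.393882… → ⌈·⌉ = 4140
j=11: r + 10k = 4584.805647… → ⌈·⌉ = 4585
j=12: r + 11k = 5030.217411… → ⌈·⌉ = 5031
j=13: r + 12k = 5475.629176… → ⌈·⌉ = 5476
j=14: r + 13k = 5921.040941… → ⌈·⌉ = 5922
j=15: r + 14k = 6366.452705… → ⌈·⌉ = 6367
j=16: r + 15k = 6811.864470… → ⌈·⌉ = 6812
j=17: r + 16k = 7257.276235… → ⌈·⌉ = 7258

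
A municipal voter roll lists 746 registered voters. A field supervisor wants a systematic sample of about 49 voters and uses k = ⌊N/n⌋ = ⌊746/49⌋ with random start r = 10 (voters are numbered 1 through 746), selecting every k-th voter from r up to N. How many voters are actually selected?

k = ⌊746/49⌋ = 15
Achieved size = ⌊(746 − 10)/15⌋ + 1 = ⌊736/15⌋ + 1 = 49 + 1 = 50
(last selection: 10 + 49×15 = 745 ≤ 746; next would be 760 > 746)

50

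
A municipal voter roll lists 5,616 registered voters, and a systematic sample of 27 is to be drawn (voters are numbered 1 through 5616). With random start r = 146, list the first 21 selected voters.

k = N/n = 5616/27 = 208
voter 1: 146
voter 2: 146 + 208 = 354
voter 3: 354 + 208 = 562
voter 4: 562 + 208 = 770
voter 5: 770 + 208 = 978
voter 6: 978 + 208 = 1186
voter 7: 1186 + 208 = 1394
voter 8: 1394 + 208 = 1602
voter 9: 1602 + 208 = 1810
voter 10: 1810 + 208 = 2018
voter 11: 2018 + 208 = 2226
voter 12: 2226 + 208 = 2434
voter 13: 2434 + 208 = 2642
voter 14: 2642 + 208 = 2850
voter 15: 2850 + 208 = 3058
voter 16: 3058 + 208 = 3266
voter 17: 3266 + 208 = 3474
voter 18: 3474 + 208 = 3682
voter 19: 3682 + 208 = 3890
voter 20: 3890 + 208 = 4098
voter 21: 4098 + 208 = 4306

146, 354, 562, 770, 978, 1186, 1394, 1602, 1810, 2018, 2226, 2434, 2642, 2850, 3058, 3266, 3474, 3682, 3890, 4098, 4306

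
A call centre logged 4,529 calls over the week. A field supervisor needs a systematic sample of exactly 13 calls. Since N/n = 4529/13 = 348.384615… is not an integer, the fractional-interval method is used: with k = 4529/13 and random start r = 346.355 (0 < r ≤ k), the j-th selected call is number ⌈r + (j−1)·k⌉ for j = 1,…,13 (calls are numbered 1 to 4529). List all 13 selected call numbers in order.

347, 695, 1044, 1392, 1740, 2089, 2437, 2786, 3134, 3482, 3831, 4179, 4527

j=1: r + 0k = 346.355 → ⌈·⌉ = 347
j=2: r + 1k = 694.739615… → ⌈·⌉ = 695
j=3: r + 2k = 1043.124230… → ⌈·⌉ = 1044
j=4: r + 3k = 1391.508846… → ⌈·⌉ = 1392
j=5: r + 4k = 1739.893461… → ⌈·⌉ = 1740
j=6: r + 5k = 2088.278076… → ⌈·⌉ = 2089
j=7: r + 6k = 2436.662692… → ⌈·⌉ = 2437
j=8: r + 7k = 2785.047307… → ⌈·⌉ = 2786
j=9: r + 8k = 3133.431923… → ⌈·⌉ = 3134
j=10: r + 9k = 3481.816538… → ⌈·⌉ = 3482
j=11: r + 10k = 3830.201153… → ⌈·⌉ = 3831
j=12: r + 11k = 4178.585769… → ⌈·⌉ = 4179
j=13: r + 12k = 4526.970384… → ⌈·⌉ = 4527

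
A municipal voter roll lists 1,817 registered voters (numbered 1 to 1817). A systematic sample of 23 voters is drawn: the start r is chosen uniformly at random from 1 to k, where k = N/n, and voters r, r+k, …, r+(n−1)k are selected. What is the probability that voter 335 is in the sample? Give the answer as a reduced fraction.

1/79

k = 1817/23 = 79.
Voter 335 is selected iff r ≡ 335 (mod 79); exactly one such r in {1,…,79}.
Inclusion probability = 1/79.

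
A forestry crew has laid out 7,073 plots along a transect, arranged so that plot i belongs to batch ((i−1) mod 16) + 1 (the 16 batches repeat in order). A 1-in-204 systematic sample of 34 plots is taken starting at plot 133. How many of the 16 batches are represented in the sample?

Consecutive selections differ by k = 204, so their batch numbers differ by 204 mod 16 = 12.
gcd(204, 16) = 4, so the sample visits 16/4 = 4 distinct residues mod 16.
Start 133 is batch 5; the batches hit are 1, 5, 9, 13.

4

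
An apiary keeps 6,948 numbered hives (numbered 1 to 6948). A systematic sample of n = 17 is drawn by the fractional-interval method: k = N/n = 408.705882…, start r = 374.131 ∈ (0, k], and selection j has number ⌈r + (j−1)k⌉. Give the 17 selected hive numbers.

375, 783, 1192, 1601, 2009, 2418, 2827, 3236, 3644, 4053, 4462, 4870, 5279, 5688, 6097, 6505, 6914

j=1: r + 0k = 374.131 → ⌈·⌉ = 375
j=2: r + 1k = 782.836882… → ⌈·⌉ = 783
j=3: r + 2k = 1191.542764… → ⌈·⌉ = 1192
j=4: r + 3k = 1600.248647… → ⌈·⌉ = 1601
j=5: r + 4k = 2008.954529… → ⌈·⌉ = 2009
j=6: r + 5k = 2417.660411… → ⌈·⌉ = 2418
j=7: r + 6k = 2826.366294… → ⌈·⌉ = 2827
j=8: r + 7k = 3235.072176… → ⌈·⌉ = 3236
j=9: r + 8k = 3643.778058… → ⌈·⌉ = 3644
j=10: r + 9k = 4052.483941… → ⌈·⌉ = 4053
j=11: r + 10k = 4461.189823… → ⌈·⌉ = 4462
j=12: r + 11k = 4869.895705… → ⌈·⌉ = 4870
j=13: r + 12k = 5278.601588… → ⌈·⌉ = 5279
j=14: r + 13k = 5687.307470… → ⌈·⌉ = 5688
j=15: r + 14k = 6096.013352… → ⌈·⌉ = 6097
j=16: r + 15k = 6504.719235… → ⌈·⌉ = 6505
j=17: r + 16k = 6913.425117… → ⌈·⌉ = 6914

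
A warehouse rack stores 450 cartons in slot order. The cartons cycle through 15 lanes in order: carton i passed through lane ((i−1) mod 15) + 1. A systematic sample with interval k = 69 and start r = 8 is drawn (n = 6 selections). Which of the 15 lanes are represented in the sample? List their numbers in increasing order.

Consecutive selections differ by k = 69, so their lane numbers differ by 69 mod 15 = 9.
gcd(69, 15) = 3, so the sample visits 15/3 = 5 distinct residues mod 15.
Start 8 is lane 8; the lanes hit are 2, 5, 8, 11, 14.

2, 5, 8, 11, 14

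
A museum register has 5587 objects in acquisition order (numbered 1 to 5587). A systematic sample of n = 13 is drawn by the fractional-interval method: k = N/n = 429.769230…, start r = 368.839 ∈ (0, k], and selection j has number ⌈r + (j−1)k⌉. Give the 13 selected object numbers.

369, 799, 1229, 1659, 2088, 2518, 2948, 3378, 3807, 4237, 4667, 5097, 5527

j=1: r + 0k = 368.839 → ⌈·⌉ = 369
j=2: r + 1k = 798.608230… → ⌈·⌉ = 799
j=3: r + 2k = 1228.377461… → ⌈·⌉ = 1229
j=4: r + 3k = 1658.146692… → ⌈·⌉ = 1659
j=5: r + 4k = 2087.915923… → ⌈·⌉ = 2088
j=6: r + 5k = 2517.685153… → ⌈·⌉ = 2518
j=7: r + 6k = 2947.454384… → ⌈·⌉ = 2948
j=8: r + 7k = 3377.223615… → ⌈·⌉ = 3378
j=9: r + 8k = 3806.992846… → ⌈·⌉ = 3807
j=10: r + 9k = 4236.762076… → ⌈·⌉ = 4237
j=11: r + 10k = 4666.531307… → ⌈·⌉ = 4667
j=12: r + 11k = 5096.300538… → ⌈·⌉ = 5097
j=13: r + 12k = 5526.069769… → ⌈·⌉ = 5527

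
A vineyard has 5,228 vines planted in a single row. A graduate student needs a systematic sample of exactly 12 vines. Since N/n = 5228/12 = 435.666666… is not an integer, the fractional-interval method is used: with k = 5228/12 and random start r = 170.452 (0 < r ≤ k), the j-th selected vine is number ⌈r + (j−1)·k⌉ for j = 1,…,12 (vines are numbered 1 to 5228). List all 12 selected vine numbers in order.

171, 607, 1042, 1478, 1914, 2349, 2785, 3221, 3656, 4092, 4528, 4963

j=1: r + 0k = 170.452 → ⌈·⌉ = 171
j=2: r + 1k = 606.118666… → ⌈·⌉ = 607
j=3: r + 2k = 1041.785333… → ⌈·⌉ = 1042
j=4: r + 3k = 1477.452 → ⌈·⌉ = 1478
j=5: r + 4k = 1913.118666… → ⌈·⌉ = 1914
j=6: r + 5k = 2348.785333… → ⌈·⌉ = 2349
j=7: r + 6k = 2784.452 → ⌈·⌉ = 2785
j=8: r + 7k = 3220.118666… → ⌈·⌉ = 3221
j=9: r + 8k = 3655.785333… → ⌈·⌉ = 3656
j=10: r + 9k = 4091.452 → ⌈·⌉ = 4092
j=11: r + 10k = 4527.118666… → ⌈·⌉ = 4528
j=12: r + 11k = 4962.785333… → ⌈·⌉ = 4963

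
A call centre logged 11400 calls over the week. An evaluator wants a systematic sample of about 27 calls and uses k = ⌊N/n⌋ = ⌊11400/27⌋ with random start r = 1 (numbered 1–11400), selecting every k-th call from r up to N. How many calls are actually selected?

k = ⌊11400/27⌋ = 422
Achieved size = ⌊(11400 − 1)/422⌋ + 1 = ⌊11399/422⌋ + 1 = 27 + 1 = 28
(last selection: 1 + 27×422 = 11395 ≤ 11400; next would be 11817 > 11400)

28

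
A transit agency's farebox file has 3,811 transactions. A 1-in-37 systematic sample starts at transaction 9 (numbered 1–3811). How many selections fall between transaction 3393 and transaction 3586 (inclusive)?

5

k = 37
First selection ≥ 3393: 9 + ⌈(3393−9)/37⌉·37 = 9 + 92×37 = 3413
Last selection ≤ 3586: 9 + ⌊(3586−9)/37⌋·37 = 9 + 96×37 = 3561
Count = 96 − 92 + 1 = 5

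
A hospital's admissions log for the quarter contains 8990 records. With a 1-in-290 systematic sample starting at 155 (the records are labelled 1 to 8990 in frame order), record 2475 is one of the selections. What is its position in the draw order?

9

k = 290
position = (2475 − 155)/290 + 1 = 2320/290 + 1 = 8 + 1 = 9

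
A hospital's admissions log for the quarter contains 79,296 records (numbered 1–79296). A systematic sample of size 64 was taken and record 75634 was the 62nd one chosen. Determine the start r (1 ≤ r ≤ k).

55

k = 79296/64 = 1239
r = 75634 − (62−1)×1239 = 75634 − 75579 = 55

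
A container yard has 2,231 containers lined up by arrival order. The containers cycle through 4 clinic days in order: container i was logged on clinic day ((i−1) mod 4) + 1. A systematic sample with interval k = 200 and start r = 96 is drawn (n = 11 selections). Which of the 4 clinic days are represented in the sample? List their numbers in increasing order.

4

Consecutive selections differ by k = 200, so their clinic day numbers differ by 200 mod 4 = 0.
gcd(200, 4) = 4, so the sample visits 4/4 = 1 distinct residues mod 4.
Start 96 is clinic day 4; the clinic days hit are 4.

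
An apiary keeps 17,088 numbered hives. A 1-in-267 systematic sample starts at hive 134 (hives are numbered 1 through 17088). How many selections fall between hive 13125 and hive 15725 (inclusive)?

k = 267
First selection ≥ 13125: 134 + ⌈(13125−134)/267⌉·267 = 134 + 49×267 = 13217
Last selection ≤ 15725: 134 + ⌊(15725−134)/267⌋·267 = 134 + 58×267 = 15620
Count = 58 − 49 + 1 = 10

10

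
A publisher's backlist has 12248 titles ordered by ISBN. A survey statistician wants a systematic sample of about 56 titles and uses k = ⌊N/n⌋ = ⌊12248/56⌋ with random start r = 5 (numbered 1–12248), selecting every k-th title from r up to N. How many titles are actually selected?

k = ⌊12248/56⌋ = 218
Achieved size = ⌊(12248 − 5)/218⌋ + 1 = ⌊12243/218⌋ + 1 = 56 + 1 = 57
(last selection: 5 + 56×218 = 12213 ≤ 12248; next would be 12431 > 12248)

57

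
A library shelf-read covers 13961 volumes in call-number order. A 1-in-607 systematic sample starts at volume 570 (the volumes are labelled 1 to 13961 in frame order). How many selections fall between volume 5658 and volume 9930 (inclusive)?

7

k = 607
First selection ≥ 5658: 570 + ⌈(5658−570)/607⌉·607 = 570 + 9×607 = 6033
Last selection ≤ 9930: 570 + ⌊(9930−570)/607⌋·607 = 570 + 15×607 = 9675
Count = 15 − 9 + 1 = 7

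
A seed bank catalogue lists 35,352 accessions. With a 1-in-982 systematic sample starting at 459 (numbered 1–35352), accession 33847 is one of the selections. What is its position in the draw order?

k = 982
position = (33847 − 459)/982 + 1 = 33388/982 + 1 = 34 + 1 = 35

35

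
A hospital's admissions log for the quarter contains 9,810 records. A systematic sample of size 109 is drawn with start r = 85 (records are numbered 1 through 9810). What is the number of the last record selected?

9805

k = 9810/109 = 90
109th selection = r + (109−1)·k = 85 + 108×90 = 85 + 9720 = 9805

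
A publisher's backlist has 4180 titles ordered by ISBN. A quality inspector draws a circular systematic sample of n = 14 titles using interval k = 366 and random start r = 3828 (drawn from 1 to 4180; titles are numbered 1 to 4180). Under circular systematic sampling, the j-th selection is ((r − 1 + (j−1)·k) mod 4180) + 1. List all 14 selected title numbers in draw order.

Selection 1: 3828
Selection 2: 3828 + 366 = 4194 → 4194 − 4180 = 14
Selection 3: 14 + 366 = 380
Selection 4: 380 + 366 = 746
Selection 5: 746 + 366 = 1112
Selection 6: 1112 + 366 = 1478
Selection 7: 1478 + 366 = 1844
Selection 8: 1844 + 366 = 2210
Selection 9: 2210 + 366 = 2576
Selection 10: 2576 + 366 = 2942
Selection 11: 2942 + 366 = 3308
Selection 12: 3308 + 366 = 3674
Selection 13: 3674 + 366 = 4040
Selection 14: 4040 + 366 = 4406 → 4406 − 4180 = 226

3828, 14, 380, 746, 1112, 1478, 1844, 2210, 2576, 2942, 3308, 3674, 4040, 226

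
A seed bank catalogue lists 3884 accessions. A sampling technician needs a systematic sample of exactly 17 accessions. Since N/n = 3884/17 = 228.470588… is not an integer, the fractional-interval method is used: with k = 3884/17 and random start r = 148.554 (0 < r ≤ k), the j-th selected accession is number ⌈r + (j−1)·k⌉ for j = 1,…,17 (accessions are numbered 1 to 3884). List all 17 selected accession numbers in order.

149, 378, 606, 834, 1063, 1291, 1520, 1748, 1977, 2205, 2434, 2662, 2891, 3119, 3348, 3576, 3805

j=1: r + 0k = 148.554 → ⌈·⌉ = 149
j=2: r + 1k = 377.024588… → ⌈·⌉ = 378
j=3: r + 2k = 605.495176… → ⌈·⌉ = 606
j=4: r + 3k = 833.965764… → ⌈·⌉ = 834
j=5: r + 4k = 1062.436352… → ⌈·⌉ = 1063
j=6: r + 5k = 1290.906941… → ⌈·⌉ = 1291
j=7: r + 6k = 1519.377529… → ⌈·⌉ = 1520
j=8: r + 7k = 1747.848117… → ⌈·⌉ = 1748
j=9: r + 8k = 1976.318705… → ⌈·⌉ = 1977
j=10: r + 9k = 2204.789294… → ⌈·⌉ = 2205
j=11: r + 10k = 2433.259882… → ⌈·⌉ = 2434
j=12: r + 11k = 2661.730470… → ⌈·⌉ = 2662
j=13: r + 12k = 2890.201058… → ⌈·⌉ = 2891
j=14: r + 13k = 3118.671647… → ⌈·⌉ = 3119
j=15: r + 14k = 3347.142235… → ⌈·⌉ = 3348
j=16: r + 15k = 3575.612823… → ⌈·⌉ = 3576
j=17: r + 16k = 3804.083411… → ⌈·⌉ = 3805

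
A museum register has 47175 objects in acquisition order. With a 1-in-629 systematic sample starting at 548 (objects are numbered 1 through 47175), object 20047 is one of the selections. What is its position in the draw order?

32

k = 629
position = (20047 − 548)/629 + 1 = 19499/629 + 1 = 31 + 1 = 32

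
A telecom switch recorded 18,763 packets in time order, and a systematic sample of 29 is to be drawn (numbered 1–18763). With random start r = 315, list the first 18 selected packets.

315, 962, 1609, 2256, 2903, 3550, 4197, 4844, 5491, 6138, 6785, 7432, 8079, 8726, 9373, 10020, 10667, 11314

k = N/n = 18763/29 = 647
packet 1: 315
packet 2: 315 + 647 = 962
packet 3: 962 + 647 = 1609
packet 4: 1609 + 647 = 2256
packet 5: 2256 + 647 = 2903
packet 6: 2903 + 647 = 3550
packet 7: 3550 + 647 = 4197
packet 8: 4197 + 647 = 4844
packet 9: 4844 + 647 = 5491
packet 10: 5491 + 647 = 6138
packet 11: 6138 + 647 = 6785
packet 12: 6785 + 647 = 7432
packet 13: 7432 + 647 = 8079
packet 14: 8079 + 647 = 8726
packet 15: 8726 + 647 = 9373
packet 16: 9373 + 647 = 10020
packet 17: 10020 + 647 = 10667
packet 18: 10667 + 647 = 11314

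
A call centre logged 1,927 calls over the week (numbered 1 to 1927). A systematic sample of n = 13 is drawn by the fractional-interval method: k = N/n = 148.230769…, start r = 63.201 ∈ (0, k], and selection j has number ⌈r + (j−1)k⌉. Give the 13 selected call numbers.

64, 212, 360, 508, 657, 805, 953, 1101, 1250, 1398, 1546, 1694, 1842

j=1: r + 0k = 63.201 → ⌈·⌉ = 64
j=2: r + 1k = 211.431769… → ⌈·⌉ = 212
j=3: r + 2k = 359.662538… → ⌈·⌉ = 360
j=4: r + 3k = 507.893307… → ⌈·⌉ = 508
j=5: r + 4k = 656.124076… → ⌈·⌉ = 657
j=6: r + 5k = 804.354846… → ⌈·⌉ = 805
j=7: r + 6k = 952.585615… → ⌈·⌉ = 953
j=8: r + 7k = 1100.816384… → ⌈·⌉ = 1101
j=9: r + 8k = 1249.047153… → ⌈·⌉ = 1250
j=10: r + 9k = 1397.277923… → ⌈·⌉ = 1398
j=11: r + 10k = 1545.508692… → ⌈·⌉ = 1546
j=12: r + 11k = 1693.739461… → ⌈·⌉ = 1694
j=13: r + 12k = 1841.970230… → ⌈·⌉ = 1842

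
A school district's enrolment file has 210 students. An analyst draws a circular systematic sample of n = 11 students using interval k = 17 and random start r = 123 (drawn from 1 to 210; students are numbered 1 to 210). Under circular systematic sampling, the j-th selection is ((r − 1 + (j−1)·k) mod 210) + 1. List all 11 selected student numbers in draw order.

123, 140, 157, 174, 191, 208, 15, 32, 49, 66, 83

Selection 1: 123
Selection 2: 123 + 17 = 140
Selection 3: 140 + 17 = 157
Selection 4: 157 + 17 = 174
Selection 5: 174 + 17 = 191
Selection 6: 191 + 17 = 208
Selection 7: 208 + 17 = 225 → 225 − 210 = 15
Selection 8: 15 + 17 = 32
Selection 9: 32 + 17 = 49
Selection 10: 49 + 17 = 66
Selection 11: 66 + 17 = 83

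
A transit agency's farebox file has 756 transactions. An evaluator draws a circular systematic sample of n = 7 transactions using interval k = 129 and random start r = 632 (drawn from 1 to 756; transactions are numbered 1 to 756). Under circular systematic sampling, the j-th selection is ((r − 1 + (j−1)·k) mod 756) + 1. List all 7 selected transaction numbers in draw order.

632, 5, 134, 263, 392, 521, 650

Selection 1: 632
Selection 2: 632 + 129 = 761 → 761 − 756 = 5
Selection 3: 5 + 129 = 134
Selection 4: 134 + 129 = 263
Selection 5: 263 + 129 = 392
Selection 6: 392 + 129 = 521
Selection 7: 521 + 129 = 650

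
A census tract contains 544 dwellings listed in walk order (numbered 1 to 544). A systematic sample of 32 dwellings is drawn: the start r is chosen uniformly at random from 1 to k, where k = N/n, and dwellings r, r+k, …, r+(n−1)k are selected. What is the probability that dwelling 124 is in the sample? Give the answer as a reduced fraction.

k = 544/32 = 17.
Dwelling 124 is selected iff r ≡ 124 (mod 17); exactly one such r in {1,…,17}.
Inclusion probability = 1/17.

1/17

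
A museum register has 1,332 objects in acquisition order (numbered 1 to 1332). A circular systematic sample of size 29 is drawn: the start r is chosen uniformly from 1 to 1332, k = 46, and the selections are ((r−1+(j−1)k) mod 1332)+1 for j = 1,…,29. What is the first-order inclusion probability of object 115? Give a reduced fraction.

For each position j, as r ranges over 1…1332 the j-th selection hits every object exactly once, so object 115 is selected for exactly 29 of the 1332 starts.
Inclusion probability = 29/1332.

29/1332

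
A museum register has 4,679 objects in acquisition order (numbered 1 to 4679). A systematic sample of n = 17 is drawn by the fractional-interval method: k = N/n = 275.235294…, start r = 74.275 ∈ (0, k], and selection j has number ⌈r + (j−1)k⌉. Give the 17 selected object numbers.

75, 350, 625, 900, 1176, 1451, 1726, 2001, 2277, 2552, 2827, 3102, 3378, 3653, 3928, 4203, 4479

j=1: r + 0k = 74.275 → ⌈·⌉ = 75
j=2: r + 1k = 349.510294… → ⌈·⌉ = 350
j=3: r + 2k = 624.745588… → ⌈·⌉ = 625
j=4: r + 3k = 899.980882… → ⌈·⌉ = 900
j=5: r + 4k = 1175.216176… → ⌈·⌉ = 1176
j=6: r + 5k = 1450.451470… → ⌈·⌉ = 1451
j=7: r + 6k = 1725.686764… → ⌈·⌉ = 1726
j=8: r + 7k = 2000.922058… → ⌈·⌉ = 2001
j=9: r + 8k = 2276.157352… → ⌈·⌉ = 2277
j=10: r + 9k = 2551.392647… → ⌈·⌉ = 2552
j=11: r + 10k = 2826.627941… → ⌈·⌉ = 2827
j=12: r + 11k = 3101.863235… → ⌈·⌉ = 3102
j=13: r + 12k = 3377.098529… → ⌈·⌉ = 3378
j=14: r + 13k = 3652.333823… → ⌈·⌉ = 3653
j=15: r + 14k = 3927.569117… → ⌈·⌉ = 3928
j=16: r + 15k = 4202.804411… → ⌈·⌉ = 4203
j=17: r + 16k = 4478.039705… → ⌈·⌉ = 4479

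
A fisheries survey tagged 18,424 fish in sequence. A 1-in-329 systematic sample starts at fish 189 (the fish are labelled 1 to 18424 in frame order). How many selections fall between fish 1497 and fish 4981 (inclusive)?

k = 329
First selection ≥ 1497: 189 + ⌈(1497−189)/329⌉·329 = 189 + 4×329 = 1505
Last selection ≤ 4981: 189 + ⌊(4981−189)/329⌋·329 = 189 + 14×329 = 4795
Count = 14 − 4 + 1 = 11

11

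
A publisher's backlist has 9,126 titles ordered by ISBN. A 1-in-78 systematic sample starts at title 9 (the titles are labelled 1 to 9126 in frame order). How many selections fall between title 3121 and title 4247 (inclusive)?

k = 78
First selection ≥ 3121: 9 + ⌈(3121−9)/78⌉·78 = 9 + 40×78 = 3129
Last selection ≤ 4247: 9 + ⌊(4247−9)/78⌋·78 = 9 + 54×78 = 4221
Count = 54 − 40 + 1 = 15

15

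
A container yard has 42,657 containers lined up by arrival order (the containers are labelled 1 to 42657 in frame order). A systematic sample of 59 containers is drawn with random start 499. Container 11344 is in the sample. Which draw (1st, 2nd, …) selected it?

16

k = 42657/59 = 723
position = (11344 − 499)/723 + 1 = 10845/723 + 1 = 15 + 1 = 16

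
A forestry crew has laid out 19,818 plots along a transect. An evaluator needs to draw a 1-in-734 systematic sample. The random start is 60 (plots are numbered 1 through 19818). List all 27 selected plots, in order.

60, 794, 1528, 2262, 2996, 3730, 4464, 5198, 5932, 6666, 7400, 8134, 8868, 9602, 10336, 11070, 11804, 12538, 13272, 14006, 14740, 15474, 16208, 16942, 17676, 18410, 19144

plot 1: 60
plot 2: 60 + 734 = 794
plot 3: 794 + 734 = 1528
plot 4: 1528 + 734 = 2262
plot 5: 2262 + 734 = 2996
plot 6: 2996 + 734 = 3730
plot 7: 3730 + 734 = 4464
plot 8: 4464 + 734 = 5198
plot 9: 5198 + 734 = 5932
plot 10: 5932 + 734 = 6666
plot 11: 6666 + 734 = 7400
plot 12: 7400 + 734 = 8134
plot 13: 8134 + 734 = 8868
plot 14: 8868 + 734 = 9602
plot 15: 9602 + 734 = 10336
plot 16: 10336 + 734 = 11070
plot 17: 11070 + 734 = 11804
plot 18: 11804 + 734 = 12538
plot 19: 12538 + 734 = 13272
plot 20: 13272 + 734 = 14006
plot 21: 14006 + 734 = 14740
plot 22: 14740 + 734 = 15474
plot 23: 15474 + 734 = 16208
plot 24: 16208 + 734 = 16942
plot 25: 16942 + 734 = 17676
plot 26: 17676 + 734 = 18410
plot 27: 18410 + 734 = 19144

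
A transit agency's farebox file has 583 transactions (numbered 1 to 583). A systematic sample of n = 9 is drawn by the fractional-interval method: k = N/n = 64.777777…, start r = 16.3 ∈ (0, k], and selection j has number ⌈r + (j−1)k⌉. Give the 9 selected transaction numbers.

17, 82, 146, 211, 276, 341, 405, 470, 535

j=1: r + 0k = 16.3 → ⌈·⌉ = 17
j=2: r + 1k = 81.077777… → ⌈·⌉ = 82
j=3: r + 2k = 145.855555… → ⌈·⌉ = 146
j=4: r + 3k = 210.633333… → ⌈·⌉ = 211
j=5: r + 4k = 275.411111… → ⌈·⌉ = 276
j=6: r + 5k = 340.188888… → ⌈·⌉ = 341
j=7: r + 6k = 404.966666… → ⌈·⌉ = 405
j=8: r + 7k = 469.744444… → ⌈·⌉ = 470
j=9: r + 8k = 534.522222… → ⌈·⌉ = 535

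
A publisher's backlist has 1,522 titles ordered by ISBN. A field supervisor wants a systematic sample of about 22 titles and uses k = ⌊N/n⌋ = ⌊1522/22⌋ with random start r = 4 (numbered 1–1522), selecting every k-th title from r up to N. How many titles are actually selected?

23

k = ⌊1522/22⌋ = 69
Achieved size = ⌊(1522 − 4)/69⌋ + 1 = ⌊1518/69⌋ + 1 = 22 + 1 = 23
(last selection: 4 + 22×69 = 1522 ≤ 1522; next would be 1591 > 1522)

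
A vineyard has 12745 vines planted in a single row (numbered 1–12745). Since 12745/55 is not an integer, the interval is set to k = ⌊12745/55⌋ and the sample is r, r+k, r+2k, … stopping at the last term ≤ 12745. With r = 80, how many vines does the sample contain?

k = ⌊12745/55⌋ = 231
Achieved size = ⌊(12745 − 80)/231⌋ + 1 = ⌊12665/231⌋ + 1 = 54 + 1 = 55
(last selection: 80 + 54×231 = 12554 ≤ 12745; next would be 12785 > 12745)

55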